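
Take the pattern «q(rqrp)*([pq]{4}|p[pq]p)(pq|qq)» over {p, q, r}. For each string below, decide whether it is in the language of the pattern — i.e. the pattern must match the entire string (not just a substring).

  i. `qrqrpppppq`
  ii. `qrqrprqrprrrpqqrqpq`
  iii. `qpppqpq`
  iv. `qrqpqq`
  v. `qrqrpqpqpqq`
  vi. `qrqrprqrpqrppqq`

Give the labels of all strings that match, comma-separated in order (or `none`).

i → match
ii → no match
iii → match
iv → no match
v → match
vi → no match

i, iii, v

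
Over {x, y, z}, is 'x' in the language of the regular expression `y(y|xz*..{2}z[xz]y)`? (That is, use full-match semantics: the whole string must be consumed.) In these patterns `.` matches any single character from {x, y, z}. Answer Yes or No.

Every match must start with 'y', but 'x' does not.

No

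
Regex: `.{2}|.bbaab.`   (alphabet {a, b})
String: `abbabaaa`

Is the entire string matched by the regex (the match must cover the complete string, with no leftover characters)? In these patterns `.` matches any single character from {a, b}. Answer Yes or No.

No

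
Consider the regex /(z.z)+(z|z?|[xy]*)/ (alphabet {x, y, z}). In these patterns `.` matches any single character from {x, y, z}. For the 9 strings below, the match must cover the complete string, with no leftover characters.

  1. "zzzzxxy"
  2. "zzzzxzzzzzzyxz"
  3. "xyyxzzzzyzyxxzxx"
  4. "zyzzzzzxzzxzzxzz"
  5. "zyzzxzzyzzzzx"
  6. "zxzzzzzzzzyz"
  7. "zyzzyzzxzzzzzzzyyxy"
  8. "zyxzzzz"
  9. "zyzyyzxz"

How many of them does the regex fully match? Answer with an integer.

1. "zzzzxxy" → no match
2 → no match
3 → no match — must start with "z"
4 → match
5 → match
6. "zxzzzzzzzzyz" → match
7 → match
8. "zyxzzzz" → no match
9. "zyzyyzxz" → no match
Total matched: 4

4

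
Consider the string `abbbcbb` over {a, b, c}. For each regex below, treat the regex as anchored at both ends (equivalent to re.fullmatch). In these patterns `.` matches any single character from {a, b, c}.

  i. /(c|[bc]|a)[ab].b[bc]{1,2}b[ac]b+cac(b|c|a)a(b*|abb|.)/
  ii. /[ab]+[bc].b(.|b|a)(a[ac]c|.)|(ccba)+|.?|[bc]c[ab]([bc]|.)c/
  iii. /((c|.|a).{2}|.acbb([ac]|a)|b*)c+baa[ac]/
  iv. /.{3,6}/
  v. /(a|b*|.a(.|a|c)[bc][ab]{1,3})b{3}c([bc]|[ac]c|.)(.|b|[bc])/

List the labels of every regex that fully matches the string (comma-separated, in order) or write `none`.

v

i → no match
ii → no match
iii → no match
iv → no match
v → match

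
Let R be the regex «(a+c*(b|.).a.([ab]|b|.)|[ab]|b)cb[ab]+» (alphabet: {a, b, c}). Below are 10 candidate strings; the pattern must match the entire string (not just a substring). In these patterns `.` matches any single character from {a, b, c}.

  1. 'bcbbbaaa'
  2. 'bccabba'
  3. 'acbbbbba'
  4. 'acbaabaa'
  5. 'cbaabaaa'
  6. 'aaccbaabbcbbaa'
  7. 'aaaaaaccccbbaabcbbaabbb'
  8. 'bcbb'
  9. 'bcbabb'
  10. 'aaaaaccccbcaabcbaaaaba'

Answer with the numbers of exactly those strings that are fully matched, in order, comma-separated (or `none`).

1 → match
2 → no match
3 → match
4 → match
5 → no match
6 → match
7 → match
8 → match
9 → match
10 → match

1, 3, 4, 6, 7, 8, 9, 10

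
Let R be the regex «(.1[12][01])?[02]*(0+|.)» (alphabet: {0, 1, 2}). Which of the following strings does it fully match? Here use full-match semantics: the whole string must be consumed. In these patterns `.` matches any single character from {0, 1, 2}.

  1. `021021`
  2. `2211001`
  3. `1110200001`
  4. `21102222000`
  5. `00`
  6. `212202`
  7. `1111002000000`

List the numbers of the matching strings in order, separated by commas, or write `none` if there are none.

3, 4, 5, 7

1 → no match
2 → no match
3 → match
4 → match
5 → match
6 → no match
7 → match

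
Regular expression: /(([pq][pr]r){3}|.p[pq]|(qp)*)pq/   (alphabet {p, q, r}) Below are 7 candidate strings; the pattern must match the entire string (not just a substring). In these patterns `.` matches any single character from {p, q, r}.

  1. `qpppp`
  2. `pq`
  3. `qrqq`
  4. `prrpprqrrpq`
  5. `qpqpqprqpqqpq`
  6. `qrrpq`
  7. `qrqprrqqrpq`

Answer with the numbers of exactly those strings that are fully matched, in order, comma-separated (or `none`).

2, 4

1 → no match — must end with `pq`
2 → match
3 → no match — must end with `pq`
4 → match
5 → no match
6 → no match
7 → no match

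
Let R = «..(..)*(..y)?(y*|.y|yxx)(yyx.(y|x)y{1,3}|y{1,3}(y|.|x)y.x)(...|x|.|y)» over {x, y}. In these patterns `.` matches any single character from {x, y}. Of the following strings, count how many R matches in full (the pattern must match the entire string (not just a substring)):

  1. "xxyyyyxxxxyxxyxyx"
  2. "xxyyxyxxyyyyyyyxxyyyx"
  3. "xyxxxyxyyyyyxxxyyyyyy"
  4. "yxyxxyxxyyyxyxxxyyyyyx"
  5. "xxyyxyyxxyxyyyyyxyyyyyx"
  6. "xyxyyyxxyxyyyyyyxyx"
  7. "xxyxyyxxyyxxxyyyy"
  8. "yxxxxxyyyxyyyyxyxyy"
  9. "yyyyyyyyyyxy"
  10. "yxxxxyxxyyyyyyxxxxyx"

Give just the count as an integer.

6

1 → no match
2 → match
3 → match
4 → no match
5 → match
6 → no match
7 → match
8 → match
9 → match
10 → no match
Total matched: 6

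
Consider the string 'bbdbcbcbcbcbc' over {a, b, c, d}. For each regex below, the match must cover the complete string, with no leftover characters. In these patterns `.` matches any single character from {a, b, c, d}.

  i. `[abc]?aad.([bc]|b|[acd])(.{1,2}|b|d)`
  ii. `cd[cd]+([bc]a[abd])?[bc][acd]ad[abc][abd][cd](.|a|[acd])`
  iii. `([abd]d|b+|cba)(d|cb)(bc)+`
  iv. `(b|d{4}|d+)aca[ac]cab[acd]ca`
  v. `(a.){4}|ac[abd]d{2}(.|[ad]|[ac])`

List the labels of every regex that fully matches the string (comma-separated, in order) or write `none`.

iii

i → no match
ii → no match — must start with 'cd'
iii → match
iv → no match — must end with 'ca'
v → no match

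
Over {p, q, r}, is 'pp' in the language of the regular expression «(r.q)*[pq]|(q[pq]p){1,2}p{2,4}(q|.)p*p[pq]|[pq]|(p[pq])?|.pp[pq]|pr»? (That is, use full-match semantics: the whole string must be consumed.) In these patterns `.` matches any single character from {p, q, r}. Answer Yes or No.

Yes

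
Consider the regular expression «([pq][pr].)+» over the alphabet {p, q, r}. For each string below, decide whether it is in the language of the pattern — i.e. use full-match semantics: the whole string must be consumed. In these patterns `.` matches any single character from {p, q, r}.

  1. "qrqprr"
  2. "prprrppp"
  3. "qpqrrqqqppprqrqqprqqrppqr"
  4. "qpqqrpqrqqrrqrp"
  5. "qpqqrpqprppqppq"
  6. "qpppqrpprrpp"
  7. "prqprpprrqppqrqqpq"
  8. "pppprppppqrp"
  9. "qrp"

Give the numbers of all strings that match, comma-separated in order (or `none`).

1 → match
2 → no match
3 → no match
4 → match
5 → match
6 → no match
7 → match
8 → match
9 → match

1, 4, 5, 7, 8, 9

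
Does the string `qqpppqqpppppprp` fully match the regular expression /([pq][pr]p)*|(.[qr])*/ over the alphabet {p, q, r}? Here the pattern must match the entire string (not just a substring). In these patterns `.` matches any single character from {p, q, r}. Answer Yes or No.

No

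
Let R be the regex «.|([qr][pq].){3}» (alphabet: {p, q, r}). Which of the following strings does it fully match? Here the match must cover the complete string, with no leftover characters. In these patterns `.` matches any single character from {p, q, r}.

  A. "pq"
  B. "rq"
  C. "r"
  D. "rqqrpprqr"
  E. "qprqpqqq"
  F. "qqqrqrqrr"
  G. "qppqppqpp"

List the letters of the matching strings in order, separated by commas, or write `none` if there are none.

A → no match
B → no match
C → match
D → match
E → no match
F → no match
G → match

C, D, G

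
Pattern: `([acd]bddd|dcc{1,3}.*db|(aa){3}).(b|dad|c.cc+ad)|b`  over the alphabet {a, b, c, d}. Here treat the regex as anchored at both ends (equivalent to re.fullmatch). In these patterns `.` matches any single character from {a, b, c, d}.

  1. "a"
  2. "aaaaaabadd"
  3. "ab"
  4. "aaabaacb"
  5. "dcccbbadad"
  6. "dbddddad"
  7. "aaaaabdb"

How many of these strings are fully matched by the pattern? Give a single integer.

1. "a" → no match
2. "aaaaaabadd" → no match
3. "ab" → no match
4. "aaabaacb" → no match
5. "dcccbbadad" → no match
6. "dbddddad" → no match
7. "aaaaabdb" → no match
Total matched: 0

0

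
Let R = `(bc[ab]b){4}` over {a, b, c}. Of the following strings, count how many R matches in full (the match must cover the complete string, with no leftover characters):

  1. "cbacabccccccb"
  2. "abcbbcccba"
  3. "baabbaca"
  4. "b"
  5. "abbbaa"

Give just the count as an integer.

0

1 → no match — must start with "bc"
2 → no match — must start with "bc"
3 → no match — must start with "bc"
4 → no match — must start with "bc"
5 → no match — must start with "bc"
Total matched: 0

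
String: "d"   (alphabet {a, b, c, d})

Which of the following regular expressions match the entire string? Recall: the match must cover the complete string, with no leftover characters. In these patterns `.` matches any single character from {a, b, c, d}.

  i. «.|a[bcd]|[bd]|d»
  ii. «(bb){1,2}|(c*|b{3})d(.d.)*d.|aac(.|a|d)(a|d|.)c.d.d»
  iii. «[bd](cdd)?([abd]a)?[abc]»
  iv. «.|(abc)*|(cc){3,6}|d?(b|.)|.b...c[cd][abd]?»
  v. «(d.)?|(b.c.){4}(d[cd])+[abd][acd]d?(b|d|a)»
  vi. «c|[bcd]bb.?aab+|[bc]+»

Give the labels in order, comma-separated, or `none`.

i, iv

i → match
ii → no match
iii → no match
iv → match
v → no match
vi → no match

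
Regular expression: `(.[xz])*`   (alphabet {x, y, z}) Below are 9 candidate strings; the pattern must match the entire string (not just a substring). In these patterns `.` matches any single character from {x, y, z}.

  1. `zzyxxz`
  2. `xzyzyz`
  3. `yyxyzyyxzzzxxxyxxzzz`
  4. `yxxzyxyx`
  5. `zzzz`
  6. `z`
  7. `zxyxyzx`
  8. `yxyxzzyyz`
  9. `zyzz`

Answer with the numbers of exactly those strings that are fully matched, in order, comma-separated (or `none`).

1, 2, 4, 5

1 → match
2 → match
3 → no match
4 → match
5 → match
6 → no match
7 → no match
8 → no match
9 → no match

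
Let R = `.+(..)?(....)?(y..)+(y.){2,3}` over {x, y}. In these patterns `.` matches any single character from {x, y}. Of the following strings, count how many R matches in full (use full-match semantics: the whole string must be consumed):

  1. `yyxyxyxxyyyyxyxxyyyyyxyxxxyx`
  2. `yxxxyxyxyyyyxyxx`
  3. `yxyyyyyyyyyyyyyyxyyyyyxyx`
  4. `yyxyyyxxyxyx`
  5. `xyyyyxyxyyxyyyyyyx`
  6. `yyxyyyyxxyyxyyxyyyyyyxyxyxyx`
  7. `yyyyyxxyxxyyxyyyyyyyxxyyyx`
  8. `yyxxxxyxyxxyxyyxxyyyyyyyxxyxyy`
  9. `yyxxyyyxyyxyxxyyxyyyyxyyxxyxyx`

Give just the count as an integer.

7

1 → no match
2 → no match
3 → match
4. `yyxyyyxxyxyx` → match
5 → match
6 → match
7 → match
8 → match
9 → match
Total matched: 7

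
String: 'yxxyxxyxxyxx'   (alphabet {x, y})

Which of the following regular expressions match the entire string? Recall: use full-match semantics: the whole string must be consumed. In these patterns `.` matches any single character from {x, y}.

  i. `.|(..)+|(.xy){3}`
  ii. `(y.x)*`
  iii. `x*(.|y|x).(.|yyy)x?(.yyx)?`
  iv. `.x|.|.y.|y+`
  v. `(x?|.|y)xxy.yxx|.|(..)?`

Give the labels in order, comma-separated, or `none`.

i, ii

i → match
ii → match
iii → no match
iv → no match
v → no match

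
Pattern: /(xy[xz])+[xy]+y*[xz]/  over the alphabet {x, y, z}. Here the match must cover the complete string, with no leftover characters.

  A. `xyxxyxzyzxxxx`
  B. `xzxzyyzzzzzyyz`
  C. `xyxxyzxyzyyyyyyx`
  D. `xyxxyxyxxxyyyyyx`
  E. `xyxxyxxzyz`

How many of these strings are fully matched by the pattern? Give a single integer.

2

A → no match
B → no match — must start with `xy`
C → match
D → match
E → no match
Total matched: 2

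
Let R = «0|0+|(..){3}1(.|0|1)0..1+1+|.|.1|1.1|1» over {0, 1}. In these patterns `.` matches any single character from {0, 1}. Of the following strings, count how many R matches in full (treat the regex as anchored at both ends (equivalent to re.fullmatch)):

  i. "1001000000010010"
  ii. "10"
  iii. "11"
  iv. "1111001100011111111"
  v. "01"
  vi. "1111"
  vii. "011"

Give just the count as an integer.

i → no match
ii → no match
iii → match
iv → match
v → match
vi → no match
vii → no match
Total matched: 3

3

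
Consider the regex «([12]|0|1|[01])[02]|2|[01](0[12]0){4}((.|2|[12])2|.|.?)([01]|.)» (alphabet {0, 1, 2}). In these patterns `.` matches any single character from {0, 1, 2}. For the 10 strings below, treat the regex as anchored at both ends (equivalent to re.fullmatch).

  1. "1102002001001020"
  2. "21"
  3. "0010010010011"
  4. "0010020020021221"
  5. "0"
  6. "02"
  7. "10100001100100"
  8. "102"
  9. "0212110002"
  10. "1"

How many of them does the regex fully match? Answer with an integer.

1 → no match
2 → no match
3 → no match
4 → no match
5 → no match
6 → match
7 → no match
8 → no match
9 → no match
10 → no match
Total matched: 1

1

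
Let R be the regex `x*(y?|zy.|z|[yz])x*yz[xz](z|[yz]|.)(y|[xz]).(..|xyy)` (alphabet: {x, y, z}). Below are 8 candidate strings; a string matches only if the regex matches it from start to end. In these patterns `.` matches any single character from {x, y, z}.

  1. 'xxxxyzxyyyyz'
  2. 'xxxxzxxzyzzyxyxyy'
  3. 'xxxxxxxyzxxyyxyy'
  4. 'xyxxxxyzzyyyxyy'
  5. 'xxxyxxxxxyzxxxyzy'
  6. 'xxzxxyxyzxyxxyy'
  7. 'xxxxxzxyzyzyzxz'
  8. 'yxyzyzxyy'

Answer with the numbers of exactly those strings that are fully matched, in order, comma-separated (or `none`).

1 → match
2 → no match
3 → match
4 → match
5 → match
6 → no match
7 → no match
8 → no match

1, 3, 4, 5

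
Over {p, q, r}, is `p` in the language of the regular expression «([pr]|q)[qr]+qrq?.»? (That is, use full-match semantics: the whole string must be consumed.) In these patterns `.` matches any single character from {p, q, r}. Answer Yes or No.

No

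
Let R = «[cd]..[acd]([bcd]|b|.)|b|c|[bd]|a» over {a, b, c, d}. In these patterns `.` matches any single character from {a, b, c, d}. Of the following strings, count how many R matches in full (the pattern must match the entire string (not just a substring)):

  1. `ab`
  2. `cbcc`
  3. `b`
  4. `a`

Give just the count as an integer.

1 → no match
2 → no match
3 → match
4 → match
Total matched: 2

2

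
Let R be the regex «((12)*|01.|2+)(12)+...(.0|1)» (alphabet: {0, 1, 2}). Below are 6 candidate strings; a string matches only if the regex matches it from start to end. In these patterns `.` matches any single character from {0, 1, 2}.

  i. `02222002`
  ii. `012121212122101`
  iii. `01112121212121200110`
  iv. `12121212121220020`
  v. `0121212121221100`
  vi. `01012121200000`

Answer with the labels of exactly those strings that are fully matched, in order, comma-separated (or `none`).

i. `02222002` → no match
ii → match
iii → match
iv → match
v → match
vi → match

ii, iii, iv, v, vi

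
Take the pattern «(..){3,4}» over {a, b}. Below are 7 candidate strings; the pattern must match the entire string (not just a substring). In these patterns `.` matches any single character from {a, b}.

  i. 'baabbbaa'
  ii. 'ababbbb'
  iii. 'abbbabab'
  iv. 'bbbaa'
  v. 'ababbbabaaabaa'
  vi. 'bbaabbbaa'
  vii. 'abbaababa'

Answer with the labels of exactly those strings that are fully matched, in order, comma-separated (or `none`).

i, iii

i. 'baabbbaa' → match
ii. 'ababbbb' → no match
iii. 'abbbabab' → match
iv. 'bbbaa' → no match
v → no match
vi. 'bbaabbbaa' → no match
vii. 'abbaababa' → no match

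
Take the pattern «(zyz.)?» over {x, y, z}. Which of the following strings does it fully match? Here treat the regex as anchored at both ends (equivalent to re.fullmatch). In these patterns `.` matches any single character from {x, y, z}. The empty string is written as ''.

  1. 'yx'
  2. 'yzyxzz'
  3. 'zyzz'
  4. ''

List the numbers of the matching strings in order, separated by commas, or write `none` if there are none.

3, 4

1 → no match
2 → no match
3 → match
4 → match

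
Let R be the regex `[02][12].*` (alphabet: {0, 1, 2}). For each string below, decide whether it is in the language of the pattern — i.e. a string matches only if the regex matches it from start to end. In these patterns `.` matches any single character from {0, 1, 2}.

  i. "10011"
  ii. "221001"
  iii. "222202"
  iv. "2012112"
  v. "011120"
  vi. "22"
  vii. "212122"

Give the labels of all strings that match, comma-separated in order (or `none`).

ii, iii, v, vi, vii

i → no match
ii → match
iii → match
iv → no match
v → match
vi → match
vii → match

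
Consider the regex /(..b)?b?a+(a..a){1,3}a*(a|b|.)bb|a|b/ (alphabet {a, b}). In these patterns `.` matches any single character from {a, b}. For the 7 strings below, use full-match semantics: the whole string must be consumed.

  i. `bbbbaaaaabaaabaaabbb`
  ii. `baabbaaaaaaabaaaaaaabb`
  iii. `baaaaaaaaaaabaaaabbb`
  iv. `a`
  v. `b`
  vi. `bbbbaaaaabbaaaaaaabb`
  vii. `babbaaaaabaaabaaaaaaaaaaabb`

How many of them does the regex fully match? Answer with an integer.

7

i → match
ii → match
iii → match
iv. `a` → match
v. `b` → match
vi → match
vii → match
Total matched: 7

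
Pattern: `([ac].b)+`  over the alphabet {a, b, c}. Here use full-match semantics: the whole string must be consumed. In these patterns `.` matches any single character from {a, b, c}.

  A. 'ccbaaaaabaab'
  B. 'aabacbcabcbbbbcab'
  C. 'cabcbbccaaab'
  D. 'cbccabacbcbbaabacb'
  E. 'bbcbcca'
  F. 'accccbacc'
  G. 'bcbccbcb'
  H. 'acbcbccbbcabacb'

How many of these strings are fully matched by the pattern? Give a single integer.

A. 'ccbaaaaabaab' → no match
B → no match
C. 'cabcbbccaaab' → no match
D → no match
E. 'bbcbcca' → no match — must end with 'b'
F. 'accccbacc' → no match — must end with 'b'
G. 'bcbccbcb' → no match
H → no match
Total matched: 0

0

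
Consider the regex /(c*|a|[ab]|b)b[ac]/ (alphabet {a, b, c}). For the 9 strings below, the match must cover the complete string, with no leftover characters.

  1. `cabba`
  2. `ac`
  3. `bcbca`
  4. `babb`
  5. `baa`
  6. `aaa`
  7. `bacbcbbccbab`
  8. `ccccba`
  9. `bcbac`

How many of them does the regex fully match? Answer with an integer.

1

1. `cabba` → no match
2. `ac` → no match
3. `bcbca` → no match
4. `babb` → no match
5. `baa` → no match
6. `aaa` → no match
7. `bacbcbbccbab` → no match
8. `ccccba` → match
9. `bcbac` → no match
Total matched: 1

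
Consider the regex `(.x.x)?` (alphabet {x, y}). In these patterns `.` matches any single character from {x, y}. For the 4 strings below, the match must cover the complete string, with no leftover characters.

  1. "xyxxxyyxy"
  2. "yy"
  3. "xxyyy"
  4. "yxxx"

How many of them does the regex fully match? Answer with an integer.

1

1 → no match
2 → no match
3 → no match
4 → match
Total matched: 1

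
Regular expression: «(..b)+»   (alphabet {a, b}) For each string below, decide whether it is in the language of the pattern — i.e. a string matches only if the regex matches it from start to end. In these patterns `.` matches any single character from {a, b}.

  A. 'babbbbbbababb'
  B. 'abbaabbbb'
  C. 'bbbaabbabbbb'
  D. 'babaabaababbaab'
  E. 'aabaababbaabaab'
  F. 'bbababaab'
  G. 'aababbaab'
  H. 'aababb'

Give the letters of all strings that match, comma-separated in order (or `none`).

A → no match
B. 'abbaabbbb' → match
C. 'bbbaabbabbbb' → match
D → match
E → match
F. 'bbababaab' → no match
G. 'aababbaab' → match
H. 'aababb' → match

B, C, D, E, G, H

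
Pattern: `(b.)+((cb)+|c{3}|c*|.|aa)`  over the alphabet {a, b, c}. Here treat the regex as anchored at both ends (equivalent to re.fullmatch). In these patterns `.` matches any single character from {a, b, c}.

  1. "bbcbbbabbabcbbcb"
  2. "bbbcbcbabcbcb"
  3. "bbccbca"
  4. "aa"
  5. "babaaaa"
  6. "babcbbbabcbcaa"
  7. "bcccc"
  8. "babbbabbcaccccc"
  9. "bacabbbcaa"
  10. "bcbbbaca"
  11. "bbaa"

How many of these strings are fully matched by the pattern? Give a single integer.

4

1 → no match
2 → match
3 → no match
4 → no match — must start with "b"
5 → no match
6 → match
7 → match
8 → no match
9 → no match
10 → no match
11 → match
Total matched: 4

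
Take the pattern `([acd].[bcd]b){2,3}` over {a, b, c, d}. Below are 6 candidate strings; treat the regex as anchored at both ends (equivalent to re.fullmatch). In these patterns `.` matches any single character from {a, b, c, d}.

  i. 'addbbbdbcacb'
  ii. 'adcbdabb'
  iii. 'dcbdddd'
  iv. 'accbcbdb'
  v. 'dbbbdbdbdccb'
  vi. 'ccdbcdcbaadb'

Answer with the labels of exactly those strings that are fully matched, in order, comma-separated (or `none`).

i. 'addbbbdbcacb' → no match
ii. 'adcbdabb' → match
iii. 'dcbdddd' → no match — must end with 'b'
iv. 'accbcbdb' → match
v. 'dbbbdbdbdccb' → match
vi. 'ccdbcdcbaadb' → match

ii, iv, v, vi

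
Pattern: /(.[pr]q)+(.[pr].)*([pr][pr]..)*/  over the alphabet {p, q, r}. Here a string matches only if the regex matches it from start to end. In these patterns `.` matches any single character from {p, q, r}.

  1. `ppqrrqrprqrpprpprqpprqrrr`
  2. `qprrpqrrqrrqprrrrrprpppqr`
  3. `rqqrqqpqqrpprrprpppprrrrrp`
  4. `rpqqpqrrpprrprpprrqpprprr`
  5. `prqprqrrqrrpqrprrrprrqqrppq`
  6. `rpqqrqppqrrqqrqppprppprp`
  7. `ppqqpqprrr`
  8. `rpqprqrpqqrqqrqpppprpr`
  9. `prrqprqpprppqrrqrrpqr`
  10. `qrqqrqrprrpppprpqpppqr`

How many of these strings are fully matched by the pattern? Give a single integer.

1 → no match
2 → no match
3 → no match
4 → match
5 → match
6 → match
7 → match
8 → match
9 → no match
10 → match
Total matched: 6

6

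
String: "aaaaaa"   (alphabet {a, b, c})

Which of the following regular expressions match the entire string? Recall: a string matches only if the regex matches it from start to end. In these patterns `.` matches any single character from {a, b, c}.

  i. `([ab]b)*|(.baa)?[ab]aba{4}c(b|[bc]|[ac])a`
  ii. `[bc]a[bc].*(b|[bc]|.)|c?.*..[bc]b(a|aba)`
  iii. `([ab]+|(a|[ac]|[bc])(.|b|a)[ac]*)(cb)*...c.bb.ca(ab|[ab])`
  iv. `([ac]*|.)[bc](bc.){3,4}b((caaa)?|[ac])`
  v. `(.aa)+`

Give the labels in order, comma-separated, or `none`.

v

i → no match
ii → no match
iii → no match
iv → no match
v → match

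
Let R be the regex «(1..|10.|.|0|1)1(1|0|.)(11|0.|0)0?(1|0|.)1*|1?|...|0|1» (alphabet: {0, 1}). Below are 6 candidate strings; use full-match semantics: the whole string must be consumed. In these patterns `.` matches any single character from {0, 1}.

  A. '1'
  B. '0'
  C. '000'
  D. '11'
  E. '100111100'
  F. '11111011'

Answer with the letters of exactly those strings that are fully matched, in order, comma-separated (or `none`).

A, B, C, E, F

A → match
B → match
C → match
D → no match
E → match
F → match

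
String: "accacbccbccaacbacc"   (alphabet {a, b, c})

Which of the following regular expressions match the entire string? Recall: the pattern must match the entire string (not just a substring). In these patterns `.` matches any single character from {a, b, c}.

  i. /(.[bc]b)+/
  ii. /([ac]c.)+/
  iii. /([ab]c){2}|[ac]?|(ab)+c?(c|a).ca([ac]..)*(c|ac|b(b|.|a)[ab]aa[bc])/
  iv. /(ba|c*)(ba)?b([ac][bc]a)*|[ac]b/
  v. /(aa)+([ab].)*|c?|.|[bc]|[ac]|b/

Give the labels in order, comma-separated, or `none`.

i → no match — must end with "b"
ii → match
iii → no match
iv → no match
v → no match

ii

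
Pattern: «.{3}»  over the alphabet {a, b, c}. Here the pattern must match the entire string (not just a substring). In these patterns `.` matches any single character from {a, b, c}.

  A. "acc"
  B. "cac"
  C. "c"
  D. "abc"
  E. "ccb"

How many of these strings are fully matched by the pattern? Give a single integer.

A → match
B → match
C → no match
D → match
E → match
Total matched: 4

4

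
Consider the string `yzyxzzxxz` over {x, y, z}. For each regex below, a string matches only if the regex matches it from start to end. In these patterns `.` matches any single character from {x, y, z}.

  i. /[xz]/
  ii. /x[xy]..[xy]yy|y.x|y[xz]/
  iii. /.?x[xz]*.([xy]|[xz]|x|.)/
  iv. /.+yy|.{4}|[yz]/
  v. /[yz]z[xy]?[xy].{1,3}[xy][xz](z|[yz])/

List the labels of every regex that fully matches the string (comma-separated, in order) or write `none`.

i → no match
ii → no match
iii → no match
iv → no match
v → match

v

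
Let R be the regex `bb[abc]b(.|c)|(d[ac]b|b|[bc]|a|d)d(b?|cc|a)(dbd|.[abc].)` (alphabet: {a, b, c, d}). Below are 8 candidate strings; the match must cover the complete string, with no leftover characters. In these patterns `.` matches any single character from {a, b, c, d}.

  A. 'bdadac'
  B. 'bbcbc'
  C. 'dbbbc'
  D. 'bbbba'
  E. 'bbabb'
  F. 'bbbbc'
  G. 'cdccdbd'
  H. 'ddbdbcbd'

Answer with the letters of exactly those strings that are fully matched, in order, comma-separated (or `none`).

A, B, D, E, F, G

A → match
B → match
C → no match
D → match
E → match
F → match
G → match
H → no match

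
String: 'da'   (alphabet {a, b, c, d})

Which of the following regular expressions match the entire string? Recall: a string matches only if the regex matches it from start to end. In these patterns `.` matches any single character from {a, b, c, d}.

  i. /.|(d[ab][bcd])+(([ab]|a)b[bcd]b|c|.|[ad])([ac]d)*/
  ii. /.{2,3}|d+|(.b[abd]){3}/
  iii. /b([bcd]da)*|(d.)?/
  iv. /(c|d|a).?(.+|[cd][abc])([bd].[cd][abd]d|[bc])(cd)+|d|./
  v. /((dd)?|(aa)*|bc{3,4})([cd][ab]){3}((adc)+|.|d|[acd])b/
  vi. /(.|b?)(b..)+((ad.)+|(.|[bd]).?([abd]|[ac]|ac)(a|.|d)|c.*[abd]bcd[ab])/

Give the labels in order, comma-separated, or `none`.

i → no match
ii → match
iii → match
iv → no match
v → no match — must end with 'b'
vi → no match

ii, iii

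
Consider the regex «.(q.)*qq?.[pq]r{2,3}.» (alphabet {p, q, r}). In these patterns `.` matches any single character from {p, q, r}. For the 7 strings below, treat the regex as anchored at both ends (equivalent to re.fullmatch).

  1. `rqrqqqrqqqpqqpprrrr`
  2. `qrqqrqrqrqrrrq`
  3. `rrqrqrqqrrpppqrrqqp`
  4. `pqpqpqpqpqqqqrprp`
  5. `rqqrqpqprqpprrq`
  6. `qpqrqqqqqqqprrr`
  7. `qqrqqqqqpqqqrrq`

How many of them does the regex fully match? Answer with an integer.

1 → match
2 → no match
3 → no match
4 → no match
5 → no match
6 → no match
7 → match
Total matched: 2

2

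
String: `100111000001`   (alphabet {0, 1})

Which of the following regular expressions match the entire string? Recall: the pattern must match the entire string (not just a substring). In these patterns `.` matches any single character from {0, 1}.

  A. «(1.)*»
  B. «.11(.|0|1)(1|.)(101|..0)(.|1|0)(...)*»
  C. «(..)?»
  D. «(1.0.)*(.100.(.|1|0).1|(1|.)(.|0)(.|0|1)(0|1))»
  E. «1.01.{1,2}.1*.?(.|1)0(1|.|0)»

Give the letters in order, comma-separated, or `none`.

D

A → no match
B → no match
C → no match
D → match
E → no match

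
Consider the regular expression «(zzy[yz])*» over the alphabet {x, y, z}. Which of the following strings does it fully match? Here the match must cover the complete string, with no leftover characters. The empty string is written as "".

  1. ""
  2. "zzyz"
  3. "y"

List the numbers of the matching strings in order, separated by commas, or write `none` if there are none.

1 → match
2 → match
3 → no match

1, 2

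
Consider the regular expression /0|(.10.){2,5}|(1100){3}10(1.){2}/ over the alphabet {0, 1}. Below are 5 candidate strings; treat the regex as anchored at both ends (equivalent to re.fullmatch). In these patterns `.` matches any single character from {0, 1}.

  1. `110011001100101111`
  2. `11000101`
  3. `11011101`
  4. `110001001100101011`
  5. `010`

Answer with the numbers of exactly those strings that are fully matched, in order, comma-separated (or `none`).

1 → match
2 → match
3 → match
4 → no match
5 → no match

1, 2, 3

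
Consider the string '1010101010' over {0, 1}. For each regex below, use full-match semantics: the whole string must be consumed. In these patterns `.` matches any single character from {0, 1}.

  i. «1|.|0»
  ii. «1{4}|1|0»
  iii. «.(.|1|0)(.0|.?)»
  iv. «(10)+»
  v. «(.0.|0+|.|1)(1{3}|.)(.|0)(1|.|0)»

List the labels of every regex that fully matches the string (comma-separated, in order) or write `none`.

iv

i → no match
ii → no match
iii → no match
iv → match
v → no match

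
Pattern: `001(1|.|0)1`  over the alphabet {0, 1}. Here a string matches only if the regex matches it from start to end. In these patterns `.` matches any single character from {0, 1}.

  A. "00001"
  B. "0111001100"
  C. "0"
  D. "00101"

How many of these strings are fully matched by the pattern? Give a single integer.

A → no match — must start with "001"
B → no match — must start with "001"
C → no match — must start with "001"
D → match
Total matched: 1

1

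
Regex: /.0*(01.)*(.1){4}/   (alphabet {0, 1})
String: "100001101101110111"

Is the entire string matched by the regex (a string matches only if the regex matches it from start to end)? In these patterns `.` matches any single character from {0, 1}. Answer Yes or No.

Yes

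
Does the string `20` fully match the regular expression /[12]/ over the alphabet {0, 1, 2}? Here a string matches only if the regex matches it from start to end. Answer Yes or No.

No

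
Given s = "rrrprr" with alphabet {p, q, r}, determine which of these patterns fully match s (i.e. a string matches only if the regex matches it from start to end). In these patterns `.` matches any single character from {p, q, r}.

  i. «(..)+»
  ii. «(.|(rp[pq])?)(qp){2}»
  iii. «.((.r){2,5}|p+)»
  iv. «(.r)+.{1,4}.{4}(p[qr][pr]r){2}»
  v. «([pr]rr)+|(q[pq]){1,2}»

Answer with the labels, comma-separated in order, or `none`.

i, v

i → match
ii → no match — must end with "qp"
iii → no match
iv → no match
v → match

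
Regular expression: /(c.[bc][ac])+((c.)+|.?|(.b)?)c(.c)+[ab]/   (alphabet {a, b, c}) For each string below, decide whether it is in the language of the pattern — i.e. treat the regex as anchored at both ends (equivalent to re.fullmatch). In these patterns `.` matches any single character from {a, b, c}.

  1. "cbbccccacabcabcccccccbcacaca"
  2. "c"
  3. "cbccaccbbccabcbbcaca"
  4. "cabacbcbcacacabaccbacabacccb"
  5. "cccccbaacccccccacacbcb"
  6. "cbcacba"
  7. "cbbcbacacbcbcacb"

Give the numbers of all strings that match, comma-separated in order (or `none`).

1 → match
2 → no match
3 → no match
4 → no match
5 → no match
6 → no match
7 → no match

1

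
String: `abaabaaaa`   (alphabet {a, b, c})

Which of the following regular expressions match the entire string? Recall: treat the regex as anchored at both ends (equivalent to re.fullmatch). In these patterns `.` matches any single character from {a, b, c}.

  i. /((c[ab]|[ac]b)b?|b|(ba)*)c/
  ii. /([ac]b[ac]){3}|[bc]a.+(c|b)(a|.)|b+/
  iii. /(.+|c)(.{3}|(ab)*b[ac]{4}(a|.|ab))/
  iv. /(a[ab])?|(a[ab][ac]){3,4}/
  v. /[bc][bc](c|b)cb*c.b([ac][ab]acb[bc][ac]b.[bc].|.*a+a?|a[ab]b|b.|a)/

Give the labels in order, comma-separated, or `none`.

iii, iv

i → no match — must end with `c`
ii → no match
iii → match
iv → match
v → no match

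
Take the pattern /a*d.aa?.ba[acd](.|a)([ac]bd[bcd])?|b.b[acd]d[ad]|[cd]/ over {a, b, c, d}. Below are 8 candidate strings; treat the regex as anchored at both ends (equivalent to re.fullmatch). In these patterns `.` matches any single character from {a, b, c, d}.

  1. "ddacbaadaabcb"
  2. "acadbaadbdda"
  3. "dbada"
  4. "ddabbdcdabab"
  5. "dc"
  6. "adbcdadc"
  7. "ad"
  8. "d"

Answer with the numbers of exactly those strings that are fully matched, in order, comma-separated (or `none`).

1 → no match
2 → no match
3 → no match
4 → no match
5 → no match
6 → no match
7 → no match
8 → match

8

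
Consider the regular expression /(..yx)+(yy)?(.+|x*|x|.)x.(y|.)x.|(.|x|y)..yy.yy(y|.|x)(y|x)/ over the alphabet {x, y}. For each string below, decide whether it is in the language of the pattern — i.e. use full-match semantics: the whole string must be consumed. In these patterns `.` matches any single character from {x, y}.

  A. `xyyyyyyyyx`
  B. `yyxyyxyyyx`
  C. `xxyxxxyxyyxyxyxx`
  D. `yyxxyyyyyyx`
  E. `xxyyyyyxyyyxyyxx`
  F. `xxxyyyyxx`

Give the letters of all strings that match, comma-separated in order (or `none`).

A. `xyyyyyyyyx` → match
B. `yyxyyxyyyx` → match
C → no match
D. `yyxxyyyyyyx` → no match
E → no match
F. `xxxyyyyxx` → no match

A, B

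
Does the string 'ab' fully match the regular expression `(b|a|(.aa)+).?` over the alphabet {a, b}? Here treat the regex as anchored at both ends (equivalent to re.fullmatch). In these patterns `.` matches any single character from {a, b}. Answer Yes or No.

Yes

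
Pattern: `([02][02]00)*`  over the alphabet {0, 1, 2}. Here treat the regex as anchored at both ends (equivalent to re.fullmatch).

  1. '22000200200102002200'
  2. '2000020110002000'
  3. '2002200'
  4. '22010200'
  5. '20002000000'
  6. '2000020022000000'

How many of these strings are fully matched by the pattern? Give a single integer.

1 → no match
2 → no match
3. '2002200' → no match
4. '22010200' → no match
5. '20002000000' → no match
6 → match
Total matched: 1

1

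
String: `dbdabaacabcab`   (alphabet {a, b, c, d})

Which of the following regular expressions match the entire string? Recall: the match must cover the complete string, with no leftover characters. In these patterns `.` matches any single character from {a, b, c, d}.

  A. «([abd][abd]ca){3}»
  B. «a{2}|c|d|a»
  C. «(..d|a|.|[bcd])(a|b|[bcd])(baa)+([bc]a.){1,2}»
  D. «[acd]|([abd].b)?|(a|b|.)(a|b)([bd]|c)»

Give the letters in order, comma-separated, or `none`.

A → no match — must end with `ca`
B → no match
C → match
D → no match

C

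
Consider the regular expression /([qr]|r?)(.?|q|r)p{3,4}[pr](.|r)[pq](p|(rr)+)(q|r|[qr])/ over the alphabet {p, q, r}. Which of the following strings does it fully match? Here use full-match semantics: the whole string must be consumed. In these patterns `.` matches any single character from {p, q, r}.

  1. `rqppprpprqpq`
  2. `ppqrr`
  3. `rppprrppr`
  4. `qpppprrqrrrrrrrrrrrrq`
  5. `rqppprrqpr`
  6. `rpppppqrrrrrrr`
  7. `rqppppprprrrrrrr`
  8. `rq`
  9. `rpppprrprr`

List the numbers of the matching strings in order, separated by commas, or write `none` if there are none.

3, 4, 5, 6, 7

1 → no match
2 → no match
3 → match
4 → match
5 → match
6 → match
7 → match
8 → no match
9 → no match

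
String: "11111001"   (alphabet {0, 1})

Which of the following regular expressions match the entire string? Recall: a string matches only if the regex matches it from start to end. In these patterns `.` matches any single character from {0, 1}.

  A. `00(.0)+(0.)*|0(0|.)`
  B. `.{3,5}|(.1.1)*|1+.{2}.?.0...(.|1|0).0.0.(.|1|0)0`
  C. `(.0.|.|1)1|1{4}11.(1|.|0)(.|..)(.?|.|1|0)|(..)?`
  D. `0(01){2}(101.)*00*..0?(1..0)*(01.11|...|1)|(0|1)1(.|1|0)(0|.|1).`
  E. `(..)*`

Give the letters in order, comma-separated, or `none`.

E

A → no match
B → no match
C → no match
D → no match
E → match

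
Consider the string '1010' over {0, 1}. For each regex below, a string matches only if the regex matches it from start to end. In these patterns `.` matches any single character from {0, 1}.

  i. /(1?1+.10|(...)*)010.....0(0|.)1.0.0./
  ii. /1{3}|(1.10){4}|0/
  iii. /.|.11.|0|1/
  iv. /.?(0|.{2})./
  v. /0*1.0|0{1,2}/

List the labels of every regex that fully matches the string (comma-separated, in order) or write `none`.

i → no match
ii → no match
iii → no match
iv → match
v → no match

iv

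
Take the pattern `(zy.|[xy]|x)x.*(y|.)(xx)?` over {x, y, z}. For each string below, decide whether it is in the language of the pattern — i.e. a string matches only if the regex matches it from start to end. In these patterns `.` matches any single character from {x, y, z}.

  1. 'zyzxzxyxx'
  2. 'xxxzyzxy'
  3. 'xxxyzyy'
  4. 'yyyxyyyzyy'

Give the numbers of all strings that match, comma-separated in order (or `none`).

1 → match
2 → match
3 → match
4 → no match

1, 2, 3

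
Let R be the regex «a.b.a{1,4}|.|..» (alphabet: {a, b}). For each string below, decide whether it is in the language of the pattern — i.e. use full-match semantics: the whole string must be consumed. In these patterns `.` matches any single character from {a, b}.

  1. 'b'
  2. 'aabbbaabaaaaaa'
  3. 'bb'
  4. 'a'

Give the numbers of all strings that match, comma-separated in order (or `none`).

1, 3, 4

1 → match
2 → no match
3 → match
4 → match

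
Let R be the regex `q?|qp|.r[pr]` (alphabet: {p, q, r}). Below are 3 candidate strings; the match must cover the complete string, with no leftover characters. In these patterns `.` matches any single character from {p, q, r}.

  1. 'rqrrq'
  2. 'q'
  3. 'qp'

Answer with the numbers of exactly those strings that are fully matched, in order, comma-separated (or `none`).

2, 3

1 → no match
2 → match
3 → match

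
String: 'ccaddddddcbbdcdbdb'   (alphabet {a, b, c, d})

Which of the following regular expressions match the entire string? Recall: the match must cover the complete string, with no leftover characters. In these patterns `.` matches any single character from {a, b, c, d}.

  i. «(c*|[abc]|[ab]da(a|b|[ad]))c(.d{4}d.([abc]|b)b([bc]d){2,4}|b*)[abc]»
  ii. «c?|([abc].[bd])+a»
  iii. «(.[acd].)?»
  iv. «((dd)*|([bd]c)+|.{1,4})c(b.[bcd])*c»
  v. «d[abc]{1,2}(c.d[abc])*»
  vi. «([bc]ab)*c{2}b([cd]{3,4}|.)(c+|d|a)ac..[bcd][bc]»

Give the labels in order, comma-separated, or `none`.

i

i → match
ii → no match
iii → no match
iv → no match — must end with 'c'
v → no match — must start with 'd'
vi → no match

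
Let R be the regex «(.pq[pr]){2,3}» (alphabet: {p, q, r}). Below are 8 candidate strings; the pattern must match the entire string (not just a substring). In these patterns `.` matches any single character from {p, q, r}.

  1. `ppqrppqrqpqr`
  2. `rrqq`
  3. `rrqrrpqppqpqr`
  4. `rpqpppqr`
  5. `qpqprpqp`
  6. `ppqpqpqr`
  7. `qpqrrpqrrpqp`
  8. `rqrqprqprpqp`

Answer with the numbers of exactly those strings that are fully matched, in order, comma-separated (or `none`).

1, 4, 5, 6, 7

1. `ppqrppqrqpqr` → match
2. `rrqq` → no match
3 → no match
4. `rpqpppqr` → match
5. `qpqprpqp` → match
6. `ppqpqpqr` → match
7. `qpqrrpqrrpqp` → match
8. `rqrqprqprpqp` → no match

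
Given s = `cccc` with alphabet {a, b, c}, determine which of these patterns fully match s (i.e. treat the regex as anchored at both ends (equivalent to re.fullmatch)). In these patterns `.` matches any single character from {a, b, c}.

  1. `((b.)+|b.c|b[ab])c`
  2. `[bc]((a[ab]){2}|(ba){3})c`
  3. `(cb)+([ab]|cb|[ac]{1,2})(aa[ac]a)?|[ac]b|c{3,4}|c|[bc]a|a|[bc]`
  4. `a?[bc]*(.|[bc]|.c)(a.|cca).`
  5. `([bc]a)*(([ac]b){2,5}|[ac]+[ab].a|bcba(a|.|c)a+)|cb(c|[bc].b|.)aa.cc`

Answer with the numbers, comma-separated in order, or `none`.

3

1 → no match — must start with `b`
2 → no match
3 → match
4 → no match
5 → no match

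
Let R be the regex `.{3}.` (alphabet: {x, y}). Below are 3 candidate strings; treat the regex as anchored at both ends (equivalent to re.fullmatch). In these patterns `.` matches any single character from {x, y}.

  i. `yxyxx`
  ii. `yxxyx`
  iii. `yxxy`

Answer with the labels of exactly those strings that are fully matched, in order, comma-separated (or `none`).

iii

i → no match
ii → no match
iii → match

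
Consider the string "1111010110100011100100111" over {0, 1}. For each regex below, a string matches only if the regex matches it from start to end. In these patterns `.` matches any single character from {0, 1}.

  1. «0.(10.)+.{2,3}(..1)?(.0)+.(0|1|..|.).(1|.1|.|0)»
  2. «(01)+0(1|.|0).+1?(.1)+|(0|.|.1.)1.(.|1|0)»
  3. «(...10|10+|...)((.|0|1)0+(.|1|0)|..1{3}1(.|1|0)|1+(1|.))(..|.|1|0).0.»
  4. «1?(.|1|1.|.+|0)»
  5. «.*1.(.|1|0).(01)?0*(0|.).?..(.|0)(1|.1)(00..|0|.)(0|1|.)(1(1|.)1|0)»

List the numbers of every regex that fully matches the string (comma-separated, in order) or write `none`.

4, 5

1 → no match — must start with "0"
2 → no match
3 → no match
4 → match
5 → match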